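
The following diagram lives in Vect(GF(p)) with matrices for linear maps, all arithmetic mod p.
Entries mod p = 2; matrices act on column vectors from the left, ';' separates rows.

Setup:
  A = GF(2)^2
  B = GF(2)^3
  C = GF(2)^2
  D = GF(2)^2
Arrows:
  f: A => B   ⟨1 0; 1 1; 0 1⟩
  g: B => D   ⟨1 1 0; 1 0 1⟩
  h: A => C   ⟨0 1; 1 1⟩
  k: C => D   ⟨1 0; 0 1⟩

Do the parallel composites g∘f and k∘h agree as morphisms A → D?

Along f;g (path 1):
  e0=⟨1,0⟩ f=>⟨1,1,0⟩ g=>⟨0,1⟩
  e1=⟨0,1⟩ f=>⟨0,1,1⟩ g=>⟨1,1⟩
  result₁ = ⟨0 1; 1 1⟩
Along h;k (path 2):
  e0=⟨1,0⟩ h=>⟨0,1⟩ k=>⟨0,1⟩
  e1=⟨0,1⟩ h=>⟨1,1⟩ k=>⟨1,1⟩
  result₂ = ⟨0 1; 1 1⟩
Equal? equal; square commutes

Answer: COMMUTES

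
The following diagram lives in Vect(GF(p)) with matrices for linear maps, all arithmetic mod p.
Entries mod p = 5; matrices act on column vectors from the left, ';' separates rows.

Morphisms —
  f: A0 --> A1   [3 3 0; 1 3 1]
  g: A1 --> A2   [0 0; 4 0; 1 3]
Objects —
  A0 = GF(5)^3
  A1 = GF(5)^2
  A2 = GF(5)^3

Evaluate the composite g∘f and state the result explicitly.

  e0=[1,0,0] f-->[3,1] g-->[0,2,1]
  e1=[0,1,0] f-->[3,3] g-->[0,2,2]
  e2=[0,0,1] f-->[0,1] g-->[0,0,3]
result: [0 0 0; 2 2 0; 1 2 3]

Answer: [0 0 0; 2 2 0; 1 2 3]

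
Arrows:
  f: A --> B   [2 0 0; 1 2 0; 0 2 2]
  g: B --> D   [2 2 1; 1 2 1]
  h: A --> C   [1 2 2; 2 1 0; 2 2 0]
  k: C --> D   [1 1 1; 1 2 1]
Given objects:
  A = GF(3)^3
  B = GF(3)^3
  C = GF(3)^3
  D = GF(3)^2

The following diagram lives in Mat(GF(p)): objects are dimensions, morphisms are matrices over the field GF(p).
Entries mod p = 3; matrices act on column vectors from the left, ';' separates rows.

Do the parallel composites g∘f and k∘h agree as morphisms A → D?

Along f;g (path 1):
  e0=⟨1,0,0⟩ f-->⟨2,1,0⟩ g-->⟨0,1⟩
  e1=⟨0,1,0⟩ f-->⟨0,2,2⟩ g-->⟨0,0⟩
  e2=⟨0,0,1⟩ f-->⟨0,0,2⟩ g-->⟨2,2⟩
  result₁ = [0 0 2; 1 0 2]
Along h;k (path 2):
  e0=⟨1,0,0⟩ h-->⟨1,2,2⟩ k-->⟨2,1⟩
  e1=⟨0,1,0⟩ h-->⟨2,1,2⟩ k-->⟨2,0⟩
  e2=⟨0,0,1⟩ h-->⟨2,0,0⟩ k-->⟨2,2⟩
  result₂ = [2 2 2; 1 0 2]
Equal? differ; not commutative

Answer: DOES NOT COMMUTE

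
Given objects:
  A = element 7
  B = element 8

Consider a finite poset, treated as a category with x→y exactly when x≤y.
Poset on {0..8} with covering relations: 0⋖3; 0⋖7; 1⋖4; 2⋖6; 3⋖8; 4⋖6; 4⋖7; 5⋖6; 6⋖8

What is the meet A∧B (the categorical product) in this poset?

Lower bounds of A=7 and B=8: {0,1,4}
  maximal lower bounds 0 and 4 are incomparable: neither 0≤4 nor 4≤0
→ no greatest lower bound exists

Answer: NO MEET EXISTS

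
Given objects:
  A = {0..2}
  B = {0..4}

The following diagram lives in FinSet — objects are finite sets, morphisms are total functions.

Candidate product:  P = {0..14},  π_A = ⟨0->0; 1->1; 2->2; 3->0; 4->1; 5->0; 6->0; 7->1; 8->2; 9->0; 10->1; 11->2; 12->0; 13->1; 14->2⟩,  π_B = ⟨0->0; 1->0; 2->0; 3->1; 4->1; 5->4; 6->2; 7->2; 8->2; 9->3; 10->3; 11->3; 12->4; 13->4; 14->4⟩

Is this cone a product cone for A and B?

Answer: NOT A VALID PRODUCT — duplicate pair at indices 12,5

Work:
|A|·|B| = 3·5 = 15;  |P| = 15
Check the pairing map k ↦ (π_A(k), π_B(k)):
  0 -> (0,0)
  1 -> (1,0)
  2 -> (2,0)
  3 -> (0,1)
  4 -> (1,1)
  5 -> (0,4)
  6 -> (0,2)
  7 -> (1,2)
  8 -> (2,2)
  9 -> (0,3)
  10 -> (1,3)
  11 -> (2,3)
  12 -> (0,4)  ✗ repeats pair of k=5
  13 -> (1,4)
  14 -> (2,4)
distinct pairs in image: 14 / 15 needed
  → (0,4) hit at k=5 and k=12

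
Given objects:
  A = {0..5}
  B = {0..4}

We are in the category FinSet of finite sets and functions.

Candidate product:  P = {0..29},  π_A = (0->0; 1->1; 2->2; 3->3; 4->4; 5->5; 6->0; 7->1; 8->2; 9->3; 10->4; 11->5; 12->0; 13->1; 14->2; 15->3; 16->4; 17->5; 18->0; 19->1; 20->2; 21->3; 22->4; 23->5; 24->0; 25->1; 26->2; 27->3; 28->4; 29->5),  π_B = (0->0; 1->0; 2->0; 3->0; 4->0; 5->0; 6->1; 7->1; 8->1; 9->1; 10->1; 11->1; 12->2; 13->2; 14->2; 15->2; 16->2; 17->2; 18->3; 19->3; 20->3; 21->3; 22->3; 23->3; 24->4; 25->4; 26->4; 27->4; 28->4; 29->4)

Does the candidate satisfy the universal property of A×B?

|A|·|B| = 6·5 = 30;  |P| = 30
Check the pairing map k ↦ (π_A(k), π_B(k)):
  0 -> (0,0)
  1 -> (1,0)
  2 -> (2,0)
  3 -> (3,0)
  4 -> (4,0)
  5 -> (5,0)
  6 -> (0,1)
  7 -> (1,1)
  8 -> (2,1)
  9 -> (3,1)
  10 -> (4,1)
  11 -> (5,1)
  12 -> (0,2)
  13 -> (1,2)
  14 -> (2,2)
  15 -> (3,2)
  16 -> (4,2)
  17 -> (5,2)
  18 -> (0,3)
  19 -> (1,3)
  20 -> (2,3)
  21 -> (3,3)
  22 -> (4,3)
  23 -> (5,3)
  24 -> (0,4)
  25 -> (1,4)
  26 -> (2,4)
  27 -> (3,4)
  28 -> (4,4)
  29 -> (5,4)
distinct pairs in image: 30 / 30 needed
  → bijection onto A×B; projections well-typed.

Answer: VALID PRODUCT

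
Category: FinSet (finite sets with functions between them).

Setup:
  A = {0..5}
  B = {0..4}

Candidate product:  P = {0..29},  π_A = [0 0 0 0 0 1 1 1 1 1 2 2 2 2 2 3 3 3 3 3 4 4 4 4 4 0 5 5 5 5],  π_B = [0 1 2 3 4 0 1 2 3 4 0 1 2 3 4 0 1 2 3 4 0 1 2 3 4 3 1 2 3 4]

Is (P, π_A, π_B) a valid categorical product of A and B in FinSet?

|A|·|B| = 6·5 = 30;  |P| = 30
Check the pairing map k ↦ (π_A(k), π_B(k)):
  0 -> (0,0)
  1 -> (0,1)
  2 -> (0,2)
  3 -> (0,3)
  4 -> (0,4)
  5 -> (1,0)
  6 -> (1,1)
  7 -> (1,2)
  8 -> (1,3)
  9 -> (1,4)
  10 -> (2,0)
  11 -> (2,1)
  12 -> (2,2)
  13 -> (2,3)
  14 -> (2,4)
  15 -> (3,0)
  16 -> (3,1)
  17 -> (3,2)
  18 -> (3,3)
  19 -> (3,4)
  20 -> (4,0)
  21 -> (4,1)
  22 -> (4,2)
  23 -> (4,3)
  24 -> (4,4)
  25 -> (0,3)  ✗ repeats pair of k=3
  26 -> (5,1)
  27 -> (5,2)
  28 -> (5,3)
  29 -> (5,4)
distinct pairs in image: 29 / 30 needed
  → (0,3) hit at k=3 and k=25

Answer: NOT A VALID PRODUCT — duplicate pair at indices 3,25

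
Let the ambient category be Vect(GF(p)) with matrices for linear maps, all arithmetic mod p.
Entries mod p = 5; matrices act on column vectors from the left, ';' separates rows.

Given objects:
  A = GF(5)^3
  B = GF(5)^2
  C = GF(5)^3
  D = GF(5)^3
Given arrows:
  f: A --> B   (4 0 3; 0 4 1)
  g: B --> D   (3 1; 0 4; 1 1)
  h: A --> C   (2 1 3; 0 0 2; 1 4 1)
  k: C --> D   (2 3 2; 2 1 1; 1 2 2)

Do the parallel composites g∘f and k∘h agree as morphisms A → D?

Along f;g (path 1):
  e0=⟨1,0,0⟩ f-->⟨4,0⟩ g-->⟨2,0,4⟩
  e1=⟨0,1,0⟩ f-->⟨0,4⟩ g-->⟨4,1,4⟩
  e2=⟨0,0,1⟩ f-->⟨3,1⟩ g-->⟨0,4,4⟩
  composite₁ = (2 4 0; 0 1 4; 4 4 4)
Along h;k (path 2):
  e0=⟨1,0,0⟩ h-->⟨2,0,1⟩ k-->⟨1,0,4⟩
  e1=⟨0,1,0⟩ h-->⟨1,0,4⟩ k-->⟨0,1,4⟩
  e2=⟨0,0,1⟩ h-->⟨3,2,1⟩ k-->⟨4,4,4⟩
  composite₂ = (1 0 4; 0 1 4; 4 4 4)
Equal? NO — does not commute

Answer: DOES NOT COMMUTE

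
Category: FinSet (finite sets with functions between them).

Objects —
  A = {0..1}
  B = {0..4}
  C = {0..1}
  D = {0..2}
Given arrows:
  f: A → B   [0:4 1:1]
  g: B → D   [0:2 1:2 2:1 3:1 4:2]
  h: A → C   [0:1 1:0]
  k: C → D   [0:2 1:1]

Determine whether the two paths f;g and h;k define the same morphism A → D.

Along f;g (path 1):
  0 f→4 g→2
  1 f→1 g→2
  result₁ = [0:2 1:2]
Along h;k (path 2):
  0 h→1 k→1
  1 h→0 k→2
  result₂ = [0:1 1:2]
Equal? differ; not commutative

Answer: DOES NOT COMMUTE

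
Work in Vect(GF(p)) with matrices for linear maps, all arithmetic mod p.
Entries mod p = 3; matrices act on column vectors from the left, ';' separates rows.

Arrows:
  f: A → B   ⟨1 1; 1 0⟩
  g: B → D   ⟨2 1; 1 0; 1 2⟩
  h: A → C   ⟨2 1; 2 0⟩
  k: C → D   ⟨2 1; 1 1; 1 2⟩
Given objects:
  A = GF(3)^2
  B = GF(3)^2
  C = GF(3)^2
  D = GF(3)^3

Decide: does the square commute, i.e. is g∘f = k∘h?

Along f;g (path 1):
  e0=⟨1,0⟩ f→⟨1,1⟩ g→⟨0,1,0⟩
  e1=⟨0,1⟩ f→⟨1,0⟩ g→⟨2,1,1⟩
  ⟦path⟧₁ = ⟨0 2; 1 1; 0 1⟩
Along h;k (path 2):
  e0=⟨1,0⟩ h→⟨2,2⟩ k→⟨0,1,0⟩
  e1=⟨0,1⟩ h→⟨1,0⟩ k→⟨2,1,1⟩
  ⟦path⟧₂ = ⟨0 2; 1 1; 0 1⟩
Equal? equal; square commutes

Answer: COMMUTES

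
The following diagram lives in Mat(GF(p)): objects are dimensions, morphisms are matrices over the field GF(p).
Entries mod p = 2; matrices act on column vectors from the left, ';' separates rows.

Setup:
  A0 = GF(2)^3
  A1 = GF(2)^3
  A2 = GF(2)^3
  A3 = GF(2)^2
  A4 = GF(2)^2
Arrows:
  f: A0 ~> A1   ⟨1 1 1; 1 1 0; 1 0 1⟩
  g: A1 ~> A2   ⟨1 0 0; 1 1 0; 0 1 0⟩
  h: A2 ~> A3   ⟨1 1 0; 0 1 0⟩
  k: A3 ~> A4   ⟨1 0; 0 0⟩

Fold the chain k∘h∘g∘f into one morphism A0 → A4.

Answer: ⟨1 1 0; 0 0 0⟩

Trace:
  e0=⟨1,0,0⟩ f~>⟨1,1,1⟩ g~>⟨1,0,1⟩ h~>⟨1,0⟩ k~>⟨1,0⟩
  e1=⟨0,1,0⟩ f~>⟨1,1,0⟩ g~>⟨1,0,1⟩ h~>⟨1,0⟩ k~>⟨1,0⟩
  e2=⟨0,0,1⟩ f~>⟨1,0,1⟩ g~>⟨1,1,0⟩ h~>⟨0,1⟩ k~>⟨0,0⟩
composite: ⟨1 1 0; 0 0 0⟩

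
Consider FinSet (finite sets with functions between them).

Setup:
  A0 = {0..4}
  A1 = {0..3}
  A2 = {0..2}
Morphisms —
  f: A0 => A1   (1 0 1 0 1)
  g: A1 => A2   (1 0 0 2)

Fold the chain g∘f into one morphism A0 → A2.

  0 f=>1 g=>0
  1 f=>0 g=>1
  2 f=>1 g=>0
  3 f=>0 g=>1
  4 f=>1 g=>0
result: (0 1 0 1 0)

Answer: (0 1 0 1 0)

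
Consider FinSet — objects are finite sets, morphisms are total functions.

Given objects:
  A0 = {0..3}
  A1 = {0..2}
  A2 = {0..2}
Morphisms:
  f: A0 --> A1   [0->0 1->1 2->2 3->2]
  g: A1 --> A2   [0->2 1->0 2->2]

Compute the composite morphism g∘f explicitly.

Answer: [0->2 1->0 2->2 3->2]

Trace:
  0 f-->0 g-->2
  1 f-->1 g-->0
  2 f-->2 g-->2
  3 f-->2 g-->2
⟦path⟧: [0->2 1->0 2->2 3->2]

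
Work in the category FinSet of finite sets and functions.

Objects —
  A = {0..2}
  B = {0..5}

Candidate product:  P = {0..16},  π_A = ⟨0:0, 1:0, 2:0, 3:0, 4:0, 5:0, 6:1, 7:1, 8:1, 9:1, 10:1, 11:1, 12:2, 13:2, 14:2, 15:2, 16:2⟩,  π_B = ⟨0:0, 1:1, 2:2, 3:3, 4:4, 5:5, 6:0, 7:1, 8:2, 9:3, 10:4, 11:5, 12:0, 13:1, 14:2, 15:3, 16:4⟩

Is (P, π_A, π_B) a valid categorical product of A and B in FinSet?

Answer: NOT A VALID PRODUCT — |P|=17 ≠ |A|·|B|=18

Derivation:
|A|·|B| = 3·6 = 18;  |P| = 17
  → cardinalities differ; no bijection possible.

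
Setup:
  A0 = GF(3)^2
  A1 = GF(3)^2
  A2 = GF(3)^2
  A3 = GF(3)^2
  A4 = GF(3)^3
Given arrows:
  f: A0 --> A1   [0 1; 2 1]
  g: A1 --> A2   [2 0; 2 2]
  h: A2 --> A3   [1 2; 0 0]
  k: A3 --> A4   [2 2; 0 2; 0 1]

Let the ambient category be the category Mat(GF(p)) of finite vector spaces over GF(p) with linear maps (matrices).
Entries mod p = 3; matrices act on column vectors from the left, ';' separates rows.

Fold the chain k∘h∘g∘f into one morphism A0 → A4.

  e0=(1,0) f-->(0,2) g-->(0,1) h-->(2,0) k-->(1,0,0)
  e1=(0,1) f-->(1,1) g-->(2,1) h-->(1,0) k-->(2,0,0)
result: [1 2; 0 0; 0 0]

Answer: [1 2; 0 0; 0 0]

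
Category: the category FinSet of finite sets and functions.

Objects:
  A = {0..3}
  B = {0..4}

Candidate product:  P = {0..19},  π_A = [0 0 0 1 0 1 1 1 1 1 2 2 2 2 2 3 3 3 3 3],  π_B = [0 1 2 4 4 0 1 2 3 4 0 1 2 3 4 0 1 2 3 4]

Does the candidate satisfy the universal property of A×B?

Answer: NOT A VALID PRODUCT — duplicate pair at indices 9,3

Work:
|A|·|B| = 4·5 = 20;  |P| = 20
Check the pairing map k ↦ (π_A(k), π_B(k)):
  0 ↦ (0,0)
  1 ↦ (0,1)
  2 ↦ (0,2)
  3 ↦ (1,4)
  4 ↦ (0,4)
  5 ↦ (1,0)
  6 ↦ (1,1)
  7 ↦ (1,2)
  8 ↦ (1,3)
  9 ↦ (1,4)  ✗ repeats pair of k=3
  10 ↦ (2,0)
  11 ↦ (2,1)
  12 ↦ (2,2)
  13 ↦ (2,3)
  14 ↦ (2,4)
  15 ↦ (3,0)
  16 ↦ (3,1)
  17 ↦ (3,2)
  18 ↦ (3,3)
  19 ↦ (3,4)
distinct pairs in image: 19 / 20 needed
  → (1,4) hit at k=3 and k=9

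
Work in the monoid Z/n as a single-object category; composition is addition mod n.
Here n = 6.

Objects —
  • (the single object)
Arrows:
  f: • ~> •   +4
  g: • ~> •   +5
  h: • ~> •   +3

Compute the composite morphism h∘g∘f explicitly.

  0 +4≡4 +5≡3 +3≡0  (mod 6)
result: +0

Answer: +0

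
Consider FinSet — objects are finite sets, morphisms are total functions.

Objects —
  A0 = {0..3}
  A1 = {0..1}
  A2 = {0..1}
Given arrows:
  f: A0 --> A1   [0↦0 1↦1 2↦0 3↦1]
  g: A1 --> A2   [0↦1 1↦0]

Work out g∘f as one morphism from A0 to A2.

  0 f-->0 g-->1
  1 f-->1 g-->0
  2 f-->0 g-->1
  3 f-->1 g-->0
result: [0↦1 1↦0 2↦1 3↦0]

Answer: [0↦1 1↦0 2↦1 3↦0]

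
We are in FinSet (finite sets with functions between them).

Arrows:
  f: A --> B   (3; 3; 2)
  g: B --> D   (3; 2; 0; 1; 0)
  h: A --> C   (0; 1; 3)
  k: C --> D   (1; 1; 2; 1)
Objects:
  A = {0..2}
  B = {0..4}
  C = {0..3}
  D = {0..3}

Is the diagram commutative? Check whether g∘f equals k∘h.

Path 1 = f;g:
  0 f-->3 g-->1
  1 f-->3 g-->1
  2 f-->2 g-->0
  result₁ = (1; 1; 0)
Path 2 = h;k:
  0 h-->0 k-->1
  1 h-->1 k-->1
  2 h-->3 k-->1
  result₂ = (1; 1; 1)
Equal? differ; not commutative

Answer: DOES NOT COMMUTE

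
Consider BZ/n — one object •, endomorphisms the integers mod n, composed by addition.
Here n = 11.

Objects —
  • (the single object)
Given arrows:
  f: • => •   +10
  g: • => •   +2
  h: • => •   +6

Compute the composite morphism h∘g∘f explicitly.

  0 +10≡10 +2≡1 +6≡7  (mod 11)
result: +7

Answer: +7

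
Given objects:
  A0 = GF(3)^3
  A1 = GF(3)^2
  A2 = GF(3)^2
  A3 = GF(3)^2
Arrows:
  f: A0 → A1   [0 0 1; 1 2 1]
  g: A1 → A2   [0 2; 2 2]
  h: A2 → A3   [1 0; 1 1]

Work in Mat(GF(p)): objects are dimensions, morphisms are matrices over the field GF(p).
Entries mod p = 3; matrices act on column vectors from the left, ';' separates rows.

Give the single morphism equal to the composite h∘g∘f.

Answer: [2 1 2; 1 2 0]

Trace:
  e0=[1,0,0] f→[0,1] g→[2,2] h→[2,1]
  e1=[0,1,0] f→[0,2] g→[1,1] h→[1,2]
  e2=[0,0,1] f→[1,1] g→[2,1] h→[2,0]
composite: [2 1 2; 1 2 0]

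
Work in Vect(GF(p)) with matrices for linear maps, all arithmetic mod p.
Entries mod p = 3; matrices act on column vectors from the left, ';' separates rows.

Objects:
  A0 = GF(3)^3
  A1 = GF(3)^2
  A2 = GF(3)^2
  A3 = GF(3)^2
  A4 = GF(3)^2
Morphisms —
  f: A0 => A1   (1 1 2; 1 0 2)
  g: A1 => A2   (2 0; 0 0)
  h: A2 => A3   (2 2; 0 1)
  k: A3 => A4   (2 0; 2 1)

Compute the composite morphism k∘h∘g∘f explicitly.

  e0=⟨1,0,0⟩ f=>⟨1,1⟩ g=>⟨2,0⟩ h=>⟨1,0⟩ k=>⟨2,2⟩
  e1=⟨0,1,0⟩ f=>⟨1,0⟩ g=>⟨2,0⟩ h=>⟨1,0⟩ k=>⟨2,2⟩
  e2=⟨0,0,1⟩ f=>⟨2,2⟩ g=>⟨1,0⟩ h=>⟨2,0⟩ k=>⟨1,1⟩
result: (2 2 1; 2 2 1)

Answer: (2 2 1; 2 2 1)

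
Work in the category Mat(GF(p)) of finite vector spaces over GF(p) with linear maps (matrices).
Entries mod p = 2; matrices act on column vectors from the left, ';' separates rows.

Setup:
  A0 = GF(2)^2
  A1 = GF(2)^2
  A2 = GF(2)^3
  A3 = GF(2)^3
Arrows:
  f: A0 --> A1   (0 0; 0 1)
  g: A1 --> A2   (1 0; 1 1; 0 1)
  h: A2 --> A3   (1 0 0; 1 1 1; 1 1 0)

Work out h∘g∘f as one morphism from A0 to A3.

  e0=⟨1,0⟩ f-->⟨0,0⟩ g-->⟨0,0,0⟩ h-->⟨0,0,0⟩
  e1=⟨0,1⟩ f-->⟨0,1⟩ g-->⟨0,1,1⟩ h-->⟨0,0,1⟩
result: (0 0; 0 0; 0 1)

Answer: (0 0; 0 0; 0 1)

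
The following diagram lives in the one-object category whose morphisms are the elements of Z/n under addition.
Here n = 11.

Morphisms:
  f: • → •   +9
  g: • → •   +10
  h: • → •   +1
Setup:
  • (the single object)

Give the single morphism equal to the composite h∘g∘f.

  0 +9≡9 +10≡8 +1≡9  (mod 11)
composite: +9

Answer: +9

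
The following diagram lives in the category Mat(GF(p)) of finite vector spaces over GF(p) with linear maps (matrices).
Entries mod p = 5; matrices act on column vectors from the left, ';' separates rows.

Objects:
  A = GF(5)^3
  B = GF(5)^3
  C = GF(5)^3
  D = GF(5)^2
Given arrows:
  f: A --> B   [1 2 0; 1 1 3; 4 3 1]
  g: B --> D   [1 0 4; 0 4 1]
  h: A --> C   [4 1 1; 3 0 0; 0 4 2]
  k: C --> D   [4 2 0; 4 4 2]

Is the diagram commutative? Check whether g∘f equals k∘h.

1) trace f;g:
  e0=(1,0,0) f-->(1,1,4) g-->(2,3)
  e1=(0,1,0) f-->(2,1,3) g-->(4,2)
  e2=(0,0,1) f-->(0,3,1) g-->(4,3)
  composite₁ = [2 4 4; 3 2 3]
2) trace h;k:
  e0=(1,0,0) h-->(4,3,0) k-->(2,3)
  e1=(0,1,0) h-->(1,0,4) k-->(4,2)
  e2=(0,0,1) h-->(1,0,2) k-->(4,3)
  composite₂ = [2 4 4; 3 2 3]
Equal? same morphism ✓

Answer: COMMUTES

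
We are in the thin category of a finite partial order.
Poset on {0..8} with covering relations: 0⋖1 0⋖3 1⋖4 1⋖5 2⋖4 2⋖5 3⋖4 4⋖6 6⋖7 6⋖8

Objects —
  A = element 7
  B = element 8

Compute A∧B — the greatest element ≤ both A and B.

Answer: A∧B = 6

Work:
Lower bounds of A=7 and B=8: {0,1,2,3,4,6}
  0 ⊑ 6
  1 ⊑ 6
  2 ⊑ 6
  3 ⊑ 6
  4 ⊑ 6
  6 ⊑ 6
glb = 6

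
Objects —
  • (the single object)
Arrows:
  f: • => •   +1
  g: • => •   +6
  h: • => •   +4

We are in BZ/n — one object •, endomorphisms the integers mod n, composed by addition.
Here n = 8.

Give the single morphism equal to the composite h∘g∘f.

  0 +1≡1 +6≡7 +4≡3  (mod 8)
result: +3

Answer: +3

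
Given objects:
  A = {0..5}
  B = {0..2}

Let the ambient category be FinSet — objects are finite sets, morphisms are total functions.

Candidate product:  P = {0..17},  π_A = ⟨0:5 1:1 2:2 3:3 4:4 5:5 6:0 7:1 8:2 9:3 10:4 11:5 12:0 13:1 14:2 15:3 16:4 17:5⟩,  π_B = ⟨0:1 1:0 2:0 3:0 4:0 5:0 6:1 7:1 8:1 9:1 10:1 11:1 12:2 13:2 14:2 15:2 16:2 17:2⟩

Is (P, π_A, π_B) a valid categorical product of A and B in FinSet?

Answer: NOT A VALID PRODUCT — duplicate pair at indices 11,0

Work:
|A|·|B| = 6·3 = 18;  |P| = 18
Check the pairing map k ↦ (π_A(k), π_B(k)):
  0 : (5,1)
  1 : (1,0)
  2 : (2,0)
  3 : (3,0)
  4 : (4,0)
  5 : (5,0)
  6 : (0,1)
  7 : (1,1)
  8 : (2,1)
  9 : (3,1)
  10 : (4,1)
  11 : (5,1)  ✗ repeats pair of k=0
  12 : (0,2)
  13 : (1,2)
  14 : (2,2)
  15 : (3,2)
  16 : (4,2)
  17 : (5,2)
distinct pairs in image: 17 / 18 needed
  → (5,1) hit at k=0 and k=11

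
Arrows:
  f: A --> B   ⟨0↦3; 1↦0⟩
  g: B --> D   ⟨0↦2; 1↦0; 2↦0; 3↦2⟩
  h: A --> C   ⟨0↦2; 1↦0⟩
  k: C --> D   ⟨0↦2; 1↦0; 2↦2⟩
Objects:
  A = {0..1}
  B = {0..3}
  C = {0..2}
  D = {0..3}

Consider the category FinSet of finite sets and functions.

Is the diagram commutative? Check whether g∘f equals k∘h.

Answer: COMMUTES

Derivation:
Path 1 = f;g:
  0 f-->3 g-->2
  1 f-->0 g-->2
  ⟦path⟧₁ = ⟨0↦2; 1↦2⟩
Path 2 = h;k:
  0 h-->2 k-->2
  1 h-->0 k-->2
  ⟦path⟧₂ = ⟨0↦2; 1↦2⟩
Equal? YES — commutes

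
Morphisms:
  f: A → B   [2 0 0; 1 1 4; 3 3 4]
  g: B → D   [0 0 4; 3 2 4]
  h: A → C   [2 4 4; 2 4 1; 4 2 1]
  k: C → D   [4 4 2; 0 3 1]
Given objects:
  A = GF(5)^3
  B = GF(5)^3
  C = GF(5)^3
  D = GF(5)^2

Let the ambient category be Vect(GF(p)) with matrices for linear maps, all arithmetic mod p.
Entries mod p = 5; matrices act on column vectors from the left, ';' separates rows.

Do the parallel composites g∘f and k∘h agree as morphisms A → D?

Answer: DOES NOT COMMUTE

Derivation:
1) trace f;g:
  e0=(1,0,0) f→(2,1,3) g→(2,0)
  e1=(0,1,0) f→(0,1,3) g→(2,4)
  e2=(0,0,1) f→(0,4,4) g→(1,4)
  result₁ = [2 2 1; 0 4 4]
2) trace h;k:
  e0=(1,0,0) h→(2,2,4) k→(4,0)
  e1=(0,1,0) h→(4,4,2) k→(1,4)
  e2=(0,0,1) h→(4,1,1) k→(2,4)
  result₂ = [4 1 2; 0 4 4]
Equal? NO — does not commute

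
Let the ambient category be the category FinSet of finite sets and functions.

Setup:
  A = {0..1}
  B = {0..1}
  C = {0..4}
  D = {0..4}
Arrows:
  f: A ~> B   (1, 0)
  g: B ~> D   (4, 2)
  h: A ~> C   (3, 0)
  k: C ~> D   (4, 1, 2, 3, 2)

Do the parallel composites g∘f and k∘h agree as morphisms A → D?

1) trace f;g:
  0 f~>1 g~>2
  1 f~>0 g~>4
  ⟦path⟧₁ = (2, 4)
2) trace h;k:
  0 h~>3 k~>3
  1 h~>0 k~>4
  ⟦path⟧₂ = (3, 4)
Equal? differ; not commutative

Answer: DOES NOT COMMUTE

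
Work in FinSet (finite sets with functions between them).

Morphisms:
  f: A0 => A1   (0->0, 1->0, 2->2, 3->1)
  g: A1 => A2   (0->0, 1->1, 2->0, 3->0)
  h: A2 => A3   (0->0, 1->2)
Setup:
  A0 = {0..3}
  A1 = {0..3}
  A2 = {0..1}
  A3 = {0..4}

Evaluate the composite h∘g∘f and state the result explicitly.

  0 f=>0 g=>0 h=>0
  1 f=>0 g=>0 h=>0
  2 f=>2 g=>0 h=>0
  3 f=>1 g=>1 h=>2
composite: (0->0, 1->0, 2->0, 3->2)

Answer: (0->0, 1->0, 2->0, 3->2)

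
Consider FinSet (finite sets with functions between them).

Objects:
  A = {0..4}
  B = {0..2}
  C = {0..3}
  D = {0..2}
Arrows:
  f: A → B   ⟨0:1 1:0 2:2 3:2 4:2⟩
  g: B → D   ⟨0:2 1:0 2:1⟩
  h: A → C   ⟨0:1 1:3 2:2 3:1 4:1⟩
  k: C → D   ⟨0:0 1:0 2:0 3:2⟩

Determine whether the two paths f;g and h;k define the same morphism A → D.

Answer: DOES NOT COMMUTE

Derivation:
Path 1 = f;g:
  0 f→1 g→0
  1 f→0 g→2
  2 f→2 g→1
  3 f→2 g→1
  4 f→2 g→1
  composite₁ = ⟨0:0 1:2 2:1 3:1 4:1⟩
Path 2 = h;k:
  0 h→1 k→0
  1 h→3 k→2
  2 h→2 k→0
  3 h→1 k→0
  4 h→1 k→0
  composite₂ = ⟨0:0 1:2 2:0 3:0 4:0⟩
Equal? differ; not commutative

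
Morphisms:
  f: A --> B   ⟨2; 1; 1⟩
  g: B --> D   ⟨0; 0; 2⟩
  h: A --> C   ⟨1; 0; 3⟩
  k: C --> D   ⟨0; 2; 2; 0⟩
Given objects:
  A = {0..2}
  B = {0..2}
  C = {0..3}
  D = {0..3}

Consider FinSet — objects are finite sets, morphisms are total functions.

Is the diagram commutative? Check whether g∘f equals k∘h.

Answer: COMMUTES

Derivation:
1) trace f;g:
  0 f-->2 g-->2
  1 f-->1 g-->0
  2 f-->1 g-->0
  ⟦path⟧₁ = ⟨2; 0; 0⟩
2) trace h;k:
  0 h-->1 k-->2
  1 h-->0 k-->0
  2 h-->3 k-->0
  ⟦path⟧₂ = ⟨2; 0; 0⟩
Equal? same morphism ✓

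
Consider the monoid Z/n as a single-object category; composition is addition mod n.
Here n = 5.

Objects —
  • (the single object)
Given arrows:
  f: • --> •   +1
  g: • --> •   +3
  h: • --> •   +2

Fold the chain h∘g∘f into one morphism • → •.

Answer: +1

Derivation:
  0 +1≡1 +3≡4 +2≡1  (mod 5)
composite: +1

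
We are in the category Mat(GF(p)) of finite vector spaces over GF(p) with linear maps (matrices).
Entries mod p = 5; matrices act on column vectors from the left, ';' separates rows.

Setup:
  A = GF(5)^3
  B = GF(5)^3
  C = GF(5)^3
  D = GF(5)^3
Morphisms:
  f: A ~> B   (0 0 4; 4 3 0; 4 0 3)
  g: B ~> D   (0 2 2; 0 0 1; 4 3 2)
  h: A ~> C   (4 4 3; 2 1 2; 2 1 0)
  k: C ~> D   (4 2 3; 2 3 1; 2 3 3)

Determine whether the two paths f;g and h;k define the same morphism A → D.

Answer: DOES NOT COMMUTE

Work:
1) trace f;g:
  e0=[1,0,0] f~>[0,4,4] g~>[1,4,0]
  e1=[0,1,0] f~>[0,3,0] g~>[1,0,4]
  e2=[0,0,1] f~>[4,0,3] g~>[1,3,2]
  result₁ = (1 1 1; 4 0 3; 0 4 2)
2) trace h;k:
  e0=[1,0,0] h~>[4,2,2] k~>[1,1,0]
  e1=[0,1,0] h~>[4,1,1] k~>[1,2,4]
  e2=[0,0,1] h~>[3,2,0] k~>[1,2,2]
  result₂ = (1 1 1; 1 2 2; 0 4 2)
Equal? distinct morphisms ✗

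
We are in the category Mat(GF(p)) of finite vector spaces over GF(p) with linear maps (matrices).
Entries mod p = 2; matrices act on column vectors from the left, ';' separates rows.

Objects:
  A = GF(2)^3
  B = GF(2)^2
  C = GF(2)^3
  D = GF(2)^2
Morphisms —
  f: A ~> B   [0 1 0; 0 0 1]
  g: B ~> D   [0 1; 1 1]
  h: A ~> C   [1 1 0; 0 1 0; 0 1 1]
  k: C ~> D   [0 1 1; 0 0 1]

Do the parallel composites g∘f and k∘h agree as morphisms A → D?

Along f;g (path 1):
  e0=(1,0,0) f~>(0,0) g~>(0,0)
  e1=(0,1,0) f~>(1,0) g~>(0,1)
  e2=(0,0,1) f~>(0,1) g~>(1,1)
  ⟦path⟧₁ = [0 0 1; 0 1 1]
Along h;k (path 2):
  e0=(1,0,0) h~>(1,0,0) k~>(0,0)
  e1=(0,1,0) h~>(1,1,1) k~>(0,1)
  e2=(0,0,1) h~>(0,0,1) k~>(1,1)
  ⟦path⟧₂ = [0 0 1; 0 1 1]
Equal? YES — commutes

Answer: COMMUTES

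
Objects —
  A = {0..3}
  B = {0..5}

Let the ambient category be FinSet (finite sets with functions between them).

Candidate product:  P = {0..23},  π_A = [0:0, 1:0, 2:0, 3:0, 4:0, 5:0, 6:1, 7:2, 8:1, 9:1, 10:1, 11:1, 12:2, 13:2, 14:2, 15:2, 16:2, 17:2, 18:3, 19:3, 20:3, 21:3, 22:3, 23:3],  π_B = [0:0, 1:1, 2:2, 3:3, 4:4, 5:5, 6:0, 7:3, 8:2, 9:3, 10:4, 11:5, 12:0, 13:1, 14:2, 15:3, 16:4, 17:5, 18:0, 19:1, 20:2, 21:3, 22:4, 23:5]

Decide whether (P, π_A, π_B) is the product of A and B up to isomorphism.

|A|·|B| = 4·6 = 24;  |P| = 24
Check the pairing map k ↦ (π_A(k), π_B(k)):
  0 : (0,0)
  1 : (0,1)
  2 : (0,2)
  3 : (0,3)
  4 : (0,4)
  5 : (0,5)
  6 : (1,0)
  7 : (2,3)
  8 : (1,2)
  9 : (1,3)
  10 : (1,4)
  11 : (1,5)
  12 : (2,0)
  13 : (2,1)
  14 : (2,2)
  15 : (2,3)  ✗ repeats pair of k=7
  16 : (2,4)
  17 : (2,5)
  18 : (3,0)
  19 : (3,1)
  20 : (3,2)
  21 : (3,3)
  22 : (3,4)
  23 : (3,5)
distinct pairs in image: 23 / 24 needed
  → (2,3) hit at k=7 and k=15

Answer: NOT A VALID PRODUCT — duplicate pair at indices 15,7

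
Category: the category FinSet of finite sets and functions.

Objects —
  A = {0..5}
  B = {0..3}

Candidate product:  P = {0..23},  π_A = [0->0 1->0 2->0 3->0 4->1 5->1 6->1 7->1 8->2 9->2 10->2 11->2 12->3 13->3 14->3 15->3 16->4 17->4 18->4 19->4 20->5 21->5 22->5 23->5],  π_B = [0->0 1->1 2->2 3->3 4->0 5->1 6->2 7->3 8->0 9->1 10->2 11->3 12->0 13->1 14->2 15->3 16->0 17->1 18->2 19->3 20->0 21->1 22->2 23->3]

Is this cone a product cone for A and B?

|A|·|B| = 6·4 = 24;  |P| = 24
Check the pairing map k ↦ (π_A(k), π_B(k)):
  0 -> (0,0)
  1 -> (0,1)
  2 -> (0,2)
  3 -> (0,3)
  4 -> (1,0)
  5 -> (1,1)
  6 -> (1,2)
  7 -> (1,3)
  8 -> (2,0)
  9 -> (2,1)
  10 -> (2,2)
  11 -> (2,3)
  12 -> (3,0)
  13 -> (3,1)
  14 -> (3,2)
  15 -> (3,3)
  16 -> (4,0)
  17 -> (4,1)
  18 -> (4,2)
  19 -> (4,3)
  20 -> (5,0)
  21 -> (5,1)
  22 -> (5,2)
  23 -> (5,3)
distinct pairs in image: 24 / 24 needed
  → bijection onto A×B; projections well-typed.

Answer: VALID PRODUCT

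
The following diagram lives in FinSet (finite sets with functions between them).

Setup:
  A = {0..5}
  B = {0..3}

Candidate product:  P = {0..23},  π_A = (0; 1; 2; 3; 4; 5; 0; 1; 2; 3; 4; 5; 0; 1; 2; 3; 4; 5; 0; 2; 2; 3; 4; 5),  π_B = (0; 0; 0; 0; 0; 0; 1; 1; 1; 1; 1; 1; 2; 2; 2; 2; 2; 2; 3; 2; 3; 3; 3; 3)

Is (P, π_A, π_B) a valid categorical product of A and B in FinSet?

|A|·|B| = 6·4 = 24;  |P| = 24
Check the pairing map k ↦ (π_A(k), π_B(k)):
  0 -> (0,0)
  1 -> (1,0)
  2 -> (2,0)
  3 -> (3,0)
  4 -> (4,0)
  5 -> (5,0)
  6 -> (0,1)
  7 -> (1,1)
  8 -> (2,1)
  9 -> (3,1)
  10 -> (4,1)
  11 -> (5,1)
  12 -> (0,2)
  13 -> (1,2)
  14 -> (2,2)
  15 -> (3,2)
  16 -> (4,2)
  17 -> (5,2)
  18 -> (0,3)
  19 -> (2,2)  ✗ repeats pair of k=14
  20 -> (2,3)
  21 -> (3,3)
  22 -> (4,3)
  23 -> (5,3)
distinct pairs in image: 23 / 24 needed
  → (2,2) hit at k=14 and k=19

Answer: NOT A VALID PRODUCT — duplicate pair at indices 14,19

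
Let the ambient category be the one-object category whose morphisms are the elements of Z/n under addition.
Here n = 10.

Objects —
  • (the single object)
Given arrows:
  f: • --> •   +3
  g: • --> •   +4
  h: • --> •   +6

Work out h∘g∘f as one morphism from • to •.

  0 +3≡3 +4≡7 +6≡3  (mod 10)
result: +3

Answer: +3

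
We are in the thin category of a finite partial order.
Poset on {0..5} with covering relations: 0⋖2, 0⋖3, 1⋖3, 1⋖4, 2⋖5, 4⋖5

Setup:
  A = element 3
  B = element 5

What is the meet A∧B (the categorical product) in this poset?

Answer: NO MEET EXISTS

Derivation:
{x : x⊑A ∧ x⊑B} = {0,1}  (A=3, B=5)
  maximal lower bounds 0 and 1 are incomparable: neither 0⊑1 nor 1⊑0
→ no greatest lower bound exists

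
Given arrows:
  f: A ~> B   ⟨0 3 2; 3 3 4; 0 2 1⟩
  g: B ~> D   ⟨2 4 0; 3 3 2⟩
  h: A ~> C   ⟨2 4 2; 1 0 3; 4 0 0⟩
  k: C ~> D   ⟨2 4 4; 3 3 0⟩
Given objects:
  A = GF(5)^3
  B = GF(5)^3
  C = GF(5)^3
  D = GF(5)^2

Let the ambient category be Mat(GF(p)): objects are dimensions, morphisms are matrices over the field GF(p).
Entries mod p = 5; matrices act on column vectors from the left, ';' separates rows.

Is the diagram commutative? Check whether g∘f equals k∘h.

Along f;g (path 1):
  e0=(1,0,0) f~>(0,3,0) g~>(2,4)
  e1=(0,1,0) f~>(3,3,2) g~>(3,2)
  e2=(0,0,1) f~>(2,4,1) g~>(0,0)
  ⟦path⟧₁ = ⟨2 3 0; 4 2 0⟩
Along h;k (path 2):
  e0=(1,0,0) h~>(2,1,4) k~>(4,4)
  e1=(0,1,0) h~>(4,0,0) k~>(3,2)
  e2=(0,0,1) h~>(2,3,0) k~>(1,0)
  ⟦path⟧₂ = ⟨4 3 1; 4 2 0⟩
Equal? differ; not commutative

Answer: DOES NOT COMMUTE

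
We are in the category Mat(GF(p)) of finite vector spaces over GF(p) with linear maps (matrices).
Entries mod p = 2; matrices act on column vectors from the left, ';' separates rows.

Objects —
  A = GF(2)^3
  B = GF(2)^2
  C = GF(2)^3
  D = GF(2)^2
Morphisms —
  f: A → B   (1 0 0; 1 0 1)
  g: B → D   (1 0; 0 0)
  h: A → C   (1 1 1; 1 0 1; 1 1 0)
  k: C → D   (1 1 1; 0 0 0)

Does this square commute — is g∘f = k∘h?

Answer: COMMUTES

Derivation:
1) trace f;g:
  e0=(1,0,0) f→(1,1) g→(1,0)
  e1=(0,1,0) f→(0,0) g→(0,0)
  e2=(0,0,1) f→(0,1) g→(0,0)
  composite₁ = (1 0 0; 0 0 0)
2) trace h;k:
  e0=(1,0,0) h→(1,1,1) k→(1,0)
  e1=(0,1,0) h→(1,0,1) k→(0,0)
  e2=(0,0,1) h→(1,1,0) k→(0,0)
  composite₂ = (1 0 0; 0 0 0)
Equal? equal; square commutes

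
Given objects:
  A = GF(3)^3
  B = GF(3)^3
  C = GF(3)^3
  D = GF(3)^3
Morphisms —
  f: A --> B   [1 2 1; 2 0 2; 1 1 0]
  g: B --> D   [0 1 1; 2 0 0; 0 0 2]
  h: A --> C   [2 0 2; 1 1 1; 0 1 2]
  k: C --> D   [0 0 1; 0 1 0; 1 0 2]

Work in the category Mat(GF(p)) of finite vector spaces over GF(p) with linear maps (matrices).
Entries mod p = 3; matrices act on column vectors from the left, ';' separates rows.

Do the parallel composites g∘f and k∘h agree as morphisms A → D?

Along f;g (path 1):
  e0=⟨1,0,0⟩ f-->⟨1,2,1⟩ g-->⟨0,2,2⟩
  e1=⟨0,1,0⟩ f-->⟨2,0,1⟩ g-->⟨1,1,2⟩
  e2=⟨0,0,1⟩ f-->⟨1,2,0⟩ g-->⟨2,2,0⟩
  result₁ = [0 1 2; 2 1 2; 2 2 0]
Along h;k (path 2):
  e0=⟨1,0,0⟩ h-->⟨2,1,0⟩ k-->⟨0,1,2⟩
  e1=⟨0,1,0⟩ h-->⟨0,1,1⟩ k-->⟨1,1,2⟩
  e2=⟨0,0,1⟩ h-->⟨2,1,2⟩ k-->⟨2,1,0⟩
  result₂ = [0 1 2; 1 1 1; 2 2 0]
Equal? NO — does not commute

Answer: DOES NOT COMMUTE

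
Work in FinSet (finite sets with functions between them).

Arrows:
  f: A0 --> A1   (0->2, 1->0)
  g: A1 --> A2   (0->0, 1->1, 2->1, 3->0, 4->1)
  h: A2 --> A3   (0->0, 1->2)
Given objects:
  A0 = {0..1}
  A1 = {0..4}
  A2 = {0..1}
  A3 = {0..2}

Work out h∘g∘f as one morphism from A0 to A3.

  0 f-->2 g-->1 h-->2
  1 f-->0 g-->0 h-->0
composite: (0->2, 1->0)

Answer: (0->2, 1->0)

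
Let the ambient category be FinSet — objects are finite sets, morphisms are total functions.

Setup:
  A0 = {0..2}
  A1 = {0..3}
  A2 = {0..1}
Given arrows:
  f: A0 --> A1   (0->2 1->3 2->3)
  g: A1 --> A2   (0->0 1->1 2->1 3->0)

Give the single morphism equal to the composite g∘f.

  0 f-->2 g-->1
  1 f-->3 g-->0
  2 f-->3 g-->0
result: (0->1 1->0 2->0)

Answer: (0->1 1->0 2->0)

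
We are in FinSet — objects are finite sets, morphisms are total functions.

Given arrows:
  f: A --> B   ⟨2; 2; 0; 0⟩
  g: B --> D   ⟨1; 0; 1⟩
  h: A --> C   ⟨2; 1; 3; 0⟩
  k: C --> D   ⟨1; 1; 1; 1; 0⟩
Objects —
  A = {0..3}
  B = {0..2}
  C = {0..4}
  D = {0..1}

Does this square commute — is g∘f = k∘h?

Answer: COMMUTES

Derivation:
1) trace f;g:
  0 f-->2 g-->1
  1 f-->2 g-->1
  2 f-->0 g-->1
  3 f-->0 g-->1
  ⟦path⟧₁ = ⟨1; 1; 1; 1⟩
2) trace h;k:
  0 h-->2 k-->1
  1 h-->1 k-->1
  2 h-->3 k-->1
  3 h-->0 k-->1
  ⟦path⟧₂ = ⟨1; 1; 1; 1⟩
Equal? equal; square commutes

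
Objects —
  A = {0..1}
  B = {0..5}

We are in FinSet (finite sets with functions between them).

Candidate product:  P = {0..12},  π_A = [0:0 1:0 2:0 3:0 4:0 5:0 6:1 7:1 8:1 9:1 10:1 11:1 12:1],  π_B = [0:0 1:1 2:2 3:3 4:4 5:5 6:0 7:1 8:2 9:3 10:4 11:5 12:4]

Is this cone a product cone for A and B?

Answer: NOT A VALID PRODUCT — |P|=13 ≠ |A|·|B|=12

Derivation:
|A|·|B| = 2·6 = 12;  |P| = 13
  → cardinalities differ; no bijection possible.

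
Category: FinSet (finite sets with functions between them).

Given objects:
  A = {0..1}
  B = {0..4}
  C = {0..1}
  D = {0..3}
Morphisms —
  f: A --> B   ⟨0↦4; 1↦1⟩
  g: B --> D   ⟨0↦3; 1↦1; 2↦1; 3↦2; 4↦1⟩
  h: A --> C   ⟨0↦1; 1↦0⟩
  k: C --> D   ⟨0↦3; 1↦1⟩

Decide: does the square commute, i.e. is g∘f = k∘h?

Along f;g (path 1):
  0 f-->4 g-->1
  1 f-->1 g-->1
  result₁ = ⟨0↦1; 1↦1⟩
Along h;k (path 2):
  0 h-->1 k-->1
  1 h-->0 k-->3
  result₂ = ⟨0↦1; 1↦3⟩
Equal? NO — does not commute

Answer: DOES NOT COMMUTE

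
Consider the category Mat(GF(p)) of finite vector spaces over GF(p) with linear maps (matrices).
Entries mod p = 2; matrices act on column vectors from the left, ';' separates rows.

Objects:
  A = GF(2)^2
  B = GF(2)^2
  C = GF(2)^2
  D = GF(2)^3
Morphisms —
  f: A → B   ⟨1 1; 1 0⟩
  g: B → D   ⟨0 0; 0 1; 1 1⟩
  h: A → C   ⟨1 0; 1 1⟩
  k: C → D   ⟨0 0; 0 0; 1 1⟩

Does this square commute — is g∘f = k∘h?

Path 1 = f;g:
  e0=⟨1,0⟩ f→⟨1,1⟩ g→⟨0,1,0⟩
  e1=⟨0,1⟩ f→⟨1,0⟩ g→⟨0,0,1⟩
  result₁ = ⟨0 0; 1 0; 0 1⟩
Path 2 = h;k:
  e0=⟨1,0⟩ h→⟨1,1⟩ k→⟨0,0,0⟩
  e1=⟨0,1⟩ h→⟨0,1⟩ k→⟨0,0,1⟩
  result₂ = ⟨0 0; 0 0; 0 1⟩
Equal? distinct morphisms ✗

Answer: DOES NOT COMMUTE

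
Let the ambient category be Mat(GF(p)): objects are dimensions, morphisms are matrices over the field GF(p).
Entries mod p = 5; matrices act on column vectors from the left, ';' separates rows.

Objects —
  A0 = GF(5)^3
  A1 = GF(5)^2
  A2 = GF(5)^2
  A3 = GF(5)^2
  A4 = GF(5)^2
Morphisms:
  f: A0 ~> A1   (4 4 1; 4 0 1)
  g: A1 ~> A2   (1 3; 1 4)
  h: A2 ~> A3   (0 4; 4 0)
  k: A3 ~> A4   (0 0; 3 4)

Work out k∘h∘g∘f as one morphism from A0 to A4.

Answer: (0 0 0; 1 2 4)

Derivation:
  e0=⟨1,0,0⟩ f~>⟨4,4⟩ g~>⟨1,0⟩ h~>⟨0,4⟩ k~>⟨0,1⟩
  e1=⟨0,1,0⟩ f~>⟨4,0⟩ g~>⟨4,4⟩ h~>⟨1,1⟩ k~>⟨0,2⟩
  e2=⟨0,0,1⟩ f~>⟨1,1⟩ g~>⟨4,0⟩ h~>⟨0,1⟩ k~>⟨0,4⟩
composite: (0 0 0; 1 2 4)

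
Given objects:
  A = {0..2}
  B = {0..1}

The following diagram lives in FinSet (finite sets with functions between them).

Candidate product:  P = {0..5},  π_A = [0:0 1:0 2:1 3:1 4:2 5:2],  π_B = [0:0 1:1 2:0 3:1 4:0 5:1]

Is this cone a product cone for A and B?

Answer: VALID PRODUCT

Work:
|A|·|B| = 3·2 = 6;  |P| = 6
Check the pairing map k ↦ (π_A(k), π_B(k)):
  0 : (0,0)
  1 : (0,1)
  2 : (1,0)
  3 : (1,1)
  4 : (2,0)
  5 : (2,1)
distinct pairs in image: 6 / 6 needed
  → bijection onto A×B; projections well-typed.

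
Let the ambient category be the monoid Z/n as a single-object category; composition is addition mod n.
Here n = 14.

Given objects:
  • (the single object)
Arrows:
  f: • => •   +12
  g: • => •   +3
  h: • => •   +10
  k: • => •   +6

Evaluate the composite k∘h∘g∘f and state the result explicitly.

  0 +12≡12 +3≡1 +10≡11 +6≡3  (mod 14)
⟦path⟧: +3

Answer: +3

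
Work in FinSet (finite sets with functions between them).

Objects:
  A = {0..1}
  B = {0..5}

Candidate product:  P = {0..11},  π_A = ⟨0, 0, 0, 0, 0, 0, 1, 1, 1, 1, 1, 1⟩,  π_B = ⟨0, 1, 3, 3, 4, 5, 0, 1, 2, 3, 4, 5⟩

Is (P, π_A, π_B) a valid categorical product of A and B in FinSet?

Answer: NOT A VALID PRODUCT — duplicate pair at indices 3,2

Trace:
|A|·|B| = 2·6 = 12;  |P| = 12
Check the pairing map k ↦ (π_A(k), π_B(k)):
  0 ↦ (0,0)
  1 ↦ (0,1)
  2 ↦ (0,3)
  3 ↦ (0,3)  ✗ repeats pair of k=2
  4 ↦ (0,4)
  5 ↦ (0,5)
  6 ↦ (1,0)
  7 ↦ (1,1)
  8 ↦ (1,2)
  9 ↦ (1,3)
  10 ↦ (1,4)
  11 ↦ (1,5)
distinct pairs in image: 11 / 12 needed
  → (0,3) hit at k=2 and k=3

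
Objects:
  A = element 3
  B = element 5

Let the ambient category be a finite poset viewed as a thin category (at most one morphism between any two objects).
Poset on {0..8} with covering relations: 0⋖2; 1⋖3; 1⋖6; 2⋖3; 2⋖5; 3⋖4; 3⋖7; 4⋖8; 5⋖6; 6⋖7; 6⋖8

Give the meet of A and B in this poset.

Answer: A∧B = 2

Trace:
{x : x<=A ∧ x<=B} = {0,2}  (A=3, B=5)
  0 <= 2
  2 <= 2
glb = 2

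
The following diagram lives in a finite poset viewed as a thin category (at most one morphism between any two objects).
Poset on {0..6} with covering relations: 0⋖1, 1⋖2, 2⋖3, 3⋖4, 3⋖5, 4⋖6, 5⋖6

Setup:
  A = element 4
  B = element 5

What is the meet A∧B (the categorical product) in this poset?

{x : x<=A ∧ x<=B} = {0,1,2,3}  (A=4, B=5)
  0 <= 3
  1 <= 3
  2 <= 3
  3 <= 3
glb = 3

Answer: A∧B = 3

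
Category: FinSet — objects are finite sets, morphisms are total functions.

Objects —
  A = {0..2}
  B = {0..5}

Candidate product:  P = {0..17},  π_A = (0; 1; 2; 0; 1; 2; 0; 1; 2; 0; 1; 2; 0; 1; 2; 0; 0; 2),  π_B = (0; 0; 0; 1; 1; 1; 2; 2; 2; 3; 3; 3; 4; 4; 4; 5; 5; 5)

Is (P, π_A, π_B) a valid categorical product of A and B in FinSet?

Answer: NOT A VALID PRODUCT — duplicate pair at indices 15,16

Derivation:
|A|·|B| = 3·6 = 18;  |P| = 18
Check the pairing map k ↦ (π_A(k), π_B(k)):
  0 : (0,0)
  1 : (1,0)
  2 : (2,0)
  3 : (0,1)
  4 : (1,1)
  5 : (2,1)
  6 : (0,2)
  7 : (1,2)
  8 : (2,2)
  9 : (0,3)
  10 : (1,3)
  11 : (2,3)
  12 : (0,4)
  13 : (1,4)
  14 : (2,4)
  15 : (0,5)
  16 : (0,5)  ✗ repeats pair of k=15
  17 : (2,5)
distinct pairs in image: 17 / 18 needed
  → (0,5) hit at k=15 and k=16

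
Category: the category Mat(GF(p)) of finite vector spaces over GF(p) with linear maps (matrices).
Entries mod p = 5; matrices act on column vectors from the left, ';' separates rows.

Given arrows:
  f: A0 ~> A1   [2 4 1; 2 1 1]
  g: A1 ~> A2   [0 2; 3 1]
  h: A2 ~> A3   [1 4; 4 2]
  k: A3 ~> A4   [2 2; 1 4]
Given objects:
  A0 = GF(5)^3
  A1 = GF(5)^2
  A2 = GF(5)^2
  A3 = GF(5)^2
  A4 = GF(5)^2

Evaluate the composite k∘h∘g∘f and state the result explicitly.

  e0=(1,0,0) f~>(2,2) g~>(4,3) h~>(1,2) k~>(1,4)
  e1=(0,1,0) f~>(4,1) g~>(2,3) h~>(4,4) k~>(1,0)
  e2=(0,0,1) f~>(1,1) g~>(2,4) h~>(3,1) k~>(3,2)
⟦path⟧: [1 1 3; 4 0 2]

Answer: [1 1 3; 4 0 2]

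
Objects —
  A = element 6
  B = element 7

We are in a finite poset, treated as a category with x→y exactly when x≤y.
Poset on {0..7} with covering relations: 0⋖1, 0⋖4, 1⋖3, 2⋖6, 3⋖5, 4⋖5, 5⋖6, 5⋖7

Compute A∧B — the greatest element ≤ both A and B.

{x : x<=A ∧ x<=B} = {0,1,3,4,5}  (A=6, B=7)
  0 <= 5
  1 <= 5
  3 <= 5
  4 <= 5
  5 <= 5
glb = 5

Answer: A∧B = 5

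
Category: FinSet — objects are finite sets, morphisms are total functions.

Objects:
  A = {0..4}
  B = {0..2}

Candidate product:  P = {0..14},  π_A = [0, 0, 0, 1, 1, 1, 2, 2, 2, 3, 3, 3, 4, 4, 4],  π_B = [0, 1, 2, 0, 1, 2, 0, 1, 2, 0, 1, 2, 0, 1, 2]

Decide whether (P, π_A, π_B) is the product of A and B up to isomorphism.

Answer: VALID PRODUCT

Trace:
|A|·|B| = 5·3 = 15;  |P| = 15
Check the pairing map k ↦ (π_A(k), π_B(k)):
  0 ↦ (0,0)
  1 ↦ (0,1)
  2 ↦ (0,2)
  3 ↦ (1,0)
  4 ↦ (1,1)
  5 ↦ (1,2)
  6 ↦ (2,0)
  7 ↦ (2,1)
  8 ↦ (2,2)
  9 ↦ (3,0)
  10 ↦ (3,1)
  11 ↦ (3,2)
  12 ↦ (4,0)
  13 ↦ (4,1)
  14 ↦ (4,2)
distinct pairs in image: 15 / 15 needed
  → bijection onto A×B; projections well-typed.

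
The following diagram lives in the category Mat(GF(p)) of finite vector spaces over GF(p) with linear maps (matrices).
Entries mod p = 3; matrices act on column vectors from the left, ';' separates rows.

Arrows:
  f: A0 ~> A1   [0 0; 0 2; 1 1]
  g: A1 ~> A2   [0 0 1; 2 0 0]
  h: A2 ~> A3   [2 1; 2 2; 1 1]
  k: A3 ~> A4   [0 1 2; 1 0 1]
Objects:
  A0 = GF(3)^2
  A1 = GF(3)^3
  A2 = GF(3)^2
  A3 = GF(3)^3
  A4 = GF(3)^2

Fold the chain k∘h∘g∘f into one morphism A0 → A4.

  e0=⟨1,0⟩ f~>⟨0,0,1⟩ g~>⟨1,0⟩ h~>⟨2,2,1⟩ k~>⟨1,0⟩
  e1=⟨0,1⟩ f~>⟨0,2,1⟩ g~>⟨1,0⟩ h~>⟨2,2,1⟩ k~>⟨1,0⟩
⟦path⟧: [1 1; 0 0]

Answer: [1 1; 0 0]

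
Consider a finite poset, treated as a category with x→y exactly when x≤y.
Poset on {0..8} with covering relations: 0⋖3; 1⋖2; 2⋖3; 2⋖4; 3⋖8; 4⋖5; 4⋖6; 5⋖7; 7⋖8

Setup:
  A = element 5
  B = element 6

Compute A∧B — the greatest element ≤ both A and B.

Lower bounds of A=5 and B=6: {1,2,4}
  1 ⊑ 4
  2 ⊑ 4
  4 ⊑ 4
glb = 4

Answer: A∧B = 4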